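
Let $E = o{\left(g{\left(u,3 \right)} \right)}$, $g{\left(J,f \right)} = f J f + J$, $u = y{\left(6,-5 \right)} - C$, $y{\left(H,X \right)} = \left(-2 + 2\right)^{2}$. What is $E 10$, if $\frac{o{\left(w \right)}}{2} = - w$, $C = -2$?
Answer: $-400$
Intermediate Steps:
$y{\left(H,X \right)} = 0$ ($y{\left(H,X \right)} = 0^{2} = 0$)
$u = 2$ ($u = 0 - -2 = 0 + 2 = 2$)
$g{\left(J,f \right)} = J + J f^{2}$ ($g{\left(J,f \right)} = J f f + J = J f^{2} + J = J + J f^{2}$)
$o{\left(w \right)} = - 2 w$ ($o{\left(w \right)} = 2 \left(- w\right) = - 2 w$)
$E = -40$ ($E = - 2 \cdot 2 \left(1 + 3^{2}\right) = - 2 \cdot 2 \left(1 + 9\right) = - 2 \cdot 2 \cdot 10 = \left(-2\right) 20 = -40$)
$E 10 = \left(-40\right) 10 = -400$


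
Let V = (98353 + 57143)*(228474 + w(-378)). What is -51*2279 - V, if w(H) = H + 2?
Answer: -35468442837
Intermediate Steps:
w(H) = 2 + H
V = 35468326608 (V = (98353 + 57143)*(228474 + (2 - 378)) = 155496*(228474 - 376) = 155496*228098 = 35468326608)
-51*2279 - V = -51*2279 - 1*35468326608 = -116229 - 35468326608 = -35468442837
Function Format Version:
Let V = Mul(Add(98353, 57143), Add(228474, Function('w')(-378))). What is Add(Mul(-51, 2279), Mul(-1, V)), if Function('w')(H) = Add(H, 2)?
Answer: -35468442837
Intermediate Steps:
Function('w')(H) = Add(2, H)
V = 35468326608 (V = Mul(Add(98353, 57143), Add(228474, Add(2, -378))) = Mul(155496, Add(228474, -376)) = Mul(155496, 228098) = 35468326608)
Add(Mul(-51, 2279), Mul(-1, V)) = Add(Mul(-51, 2279), Mul(-1, 35468326608)) = Add(-116229, -35468326608) = -35468442837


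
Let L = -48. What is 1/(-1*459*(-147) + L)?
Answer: 1/67425 ≈ 1.4831e-5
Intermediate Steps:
1/(-1*459*(-147) + L) = 1/(-1*459*(-147) - 48) = 1/(-459*(-147) - 48) = 1/(67473 - 48) = 1/67425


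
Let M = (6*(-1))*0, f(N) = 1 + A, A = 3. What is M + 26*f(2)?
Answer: 104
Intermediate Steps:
f(N) = 4 (f(N) = 1 + 3 = 4)
M = 0 (M = -6*0 = 0)
M + 26*f(2) = 0 + 26*4 = 0 + 104 = 104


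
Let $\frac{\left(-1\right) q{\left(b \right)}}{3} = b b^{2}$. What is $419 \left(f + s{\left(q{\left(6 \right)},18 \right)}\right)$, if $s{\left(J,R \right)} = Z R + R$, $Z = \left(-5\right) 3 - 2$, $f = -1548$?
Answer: $-769284$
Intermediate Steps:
$Z = -17$ ($Z = -15 - 2 = -17$)
$q{\left(b \right)} = - 3 b^{3}$ ($q{\left(b \right)} = - 3 b b^{2} = - 3 b^{3}$)
$s{\left(J,R \right)} = - 16 R$ ($s{\left(J,R \right)} = - 17 R + R = - 16 R$)
$419 \left(f + s{\left(q{\left(6 \right)},18 \right)}\right) = 419 \left(-1548 - 288\right) = 419 \left(-1836\right) = -769284$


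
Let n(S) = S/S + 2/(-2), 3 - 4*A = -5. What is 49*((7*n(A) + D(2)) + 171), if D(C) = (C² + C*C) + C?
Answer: 8869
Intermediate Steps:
A = 2 (A = ¾ - ¼*(-5) = ¾ + 5/4 = 2)
D(C) = C + 2*C² (D(C) = (C² + C²) + C = 2*C² + C = C + 2*C²)
n(S) = 0 (n(S) = 1 + 2*(-½) = 1 - 1 = 0)
49*((7*n(A) + D(2)) + 171) = 49*((7*0 + 2*(1 + 2*2)) + 171) = 49*((0 + 2*(1 + 4)) + 171) = 49*((0 + 2*5) + 171) = 49*((0 + 10) + 171) = 49*(10 + 171) = 49*181 = 8869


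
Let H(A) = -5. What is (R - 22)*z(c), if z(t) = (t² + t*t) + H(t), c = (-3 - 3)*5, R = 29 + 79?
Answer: 154370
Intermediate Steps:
R = 108
c = -30 (c = -6*5 = -30)
z(t) = -5 + 2*t² (z(t) = (t² + t*t) - 5 = (t² + t²) - 5 = 2*t² - 5 = -5 + 2*t²)
(R - 22)*z(c) = (108 - 22)*(-5 + 2*(-30)²) = 86*(-5 + 2*900) = 86*(-5 + 1800) = 86*1795 = 154370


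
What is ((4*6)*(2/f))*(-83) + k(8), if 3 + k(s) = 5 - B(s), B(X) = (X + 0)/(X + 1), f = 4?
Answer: -8954/9 ≈ -994.89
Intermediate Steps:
B(X) = X/(1 + X)
k(s) = 2 - s/(1 + s) (k(s) = -3 + (5 - s/(1 + s)) = 2 - s/(1 + s))
((4*6)*(2/f))*(-83) + k(8) = ((4*6)*(2/4))*(-83) + (2 + 8)/(1 + 8) = (24*(2*(1/4)))*(-83) + 10/9 = (24*(1/2))*(-83) + (1/9)*10 = 12*(-83) + 10/9 = -996 + 10/9 = -8954/9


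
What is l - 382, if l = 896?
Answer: 514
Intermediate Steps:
l - 382 = 896 - 382 = 514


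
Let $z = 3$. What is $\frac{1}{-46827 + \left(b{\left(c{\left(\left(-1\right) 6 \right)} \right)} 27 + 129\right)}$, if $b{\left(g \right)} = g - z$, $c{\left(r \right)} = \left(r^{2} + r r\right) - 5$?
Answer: $- \frac{1}{44970} \approx -2.2237 \cdot 10^{-5}$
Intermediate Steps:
$c{\left(r \right)} = -5 + 2 r^{2}$ ($c{\left(r \right)} = \left(r^{2} + r^{2}\right) - 5 = 2 r^{2} - 5 = -5 + 2 r^{2}$)
$b{\left(g \right)} = -3 + g$ ($b{\left(g \right)} = g - 3 = -3 + g$)
$\frac{1}{-46827 + \left(b{\left(c{\left(\left(-1\right) 6 \right)} \right)} 27 + 129\right)} = \frac{1}{-46827 + \left(\left(-3 - \left(5 - 2 \left(\left(-1\right) 6\right)^{2}\right)\right) 27 + 129\right)} = \frac{1}{-46827 + \left(\left(-3 - \left(5 - 2 \left(-6\right)^{2}\right)\right) 27 + 129\right)} = \frac{1}{-46827 + \left(\left(-3 + \left(-5 + 2 \cdot 36\right)\right) 27 + 129\right)} = \frac{1}{-46827 + \left(\left(-3 + \left(-5 + 72\right)\right) 27 + 129\right)} = \frac{1}{-46827 + \left(\left(-3 + 67\right) 27 + 129\right)} = \frac{1}{-46827 + \left(64 \cdot 27 + 129\right)} = \frac{1}{-46827 + \left(1728 + 129\right)} = \frac{1}{-46827 + 1857} = \frac{1}{-44970} = - \frac{1}{44970}$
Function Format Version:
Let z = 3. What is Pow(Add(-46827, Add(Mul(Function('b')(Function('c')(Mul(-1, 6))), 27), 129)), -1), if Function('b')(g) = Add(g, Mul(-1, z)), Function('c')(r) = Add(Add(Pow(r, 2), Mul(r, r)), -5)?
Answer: Rational(-1, 44970) ≈ -2.2237e-5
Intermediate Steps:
Function('c')(r) = Add(-5, Mul(2, Pow(r, 2))) (Function('c')(r) = Add(Add(Pow(r, 2), Pow(r, 2)), -5) = Add(Mul(2, Pow(r, 2)), -5) = Add(-5, Mul(2, Pow(r, 2))))
Function('b')(g) = Add(-3, g) (Function('b')(g) = Add(g, Mul(-1, 3)) = Add(g, -3) = Add(-3, g))
Pow(Add(-46827, Add(Mul(Function('b')(Function('c')(Mul(-1, 6))), 27), 129)), -1) = Pow(Add(-46827, Add(Mul(Add(-3, Add(-5, Mul(2, Pow(Mul(-1, 6), 2)))), 27), 129)), -1) = Pow(Add(-46827, Add(Mul(Add(-3, Add(-5, Mul(2, Pow(-6, 2)))), 27), 129)), -1) = Pow(Add(-46827, Add(Mul(Add(-3, Add(-5, Mul(2, 36))), 27), 129)), -1) = Pow(Add(-46827, Add(Mul(Add(-3, Add(-5, 72)), 27), 129)), -1) = Pow(Add(-46827, Add(Mul(Add(-3, 67), 27), 129)), -1) = Pow(Add(-46827, Add(Mul(64, 27), 129)), -1) = Pow(Add(-46827, Add(1728, 129)), -1) = Pow(Add(-46827, 1857), -1) = Pow(-44970, -1) = Rational(-1, 44970)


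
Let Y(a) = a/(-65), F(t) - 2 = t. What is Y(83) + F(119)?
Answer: 7782/65 ≈ 119.72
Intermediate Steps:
F(t) = 2 + t
Y(a) = -a/65 (Y(a) = a*(-1/65) = -a/65)
Y(83) + F(119) = -1/65*83 + (2 + 119) = -83/65 + 121 = 7782/65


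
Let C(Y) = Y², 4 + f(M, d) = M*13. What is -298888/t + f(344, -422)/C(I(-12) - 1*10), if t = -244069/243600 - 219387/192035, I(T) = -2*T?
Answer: 2796837091883959/20062492723 ≈ 1.3941e+5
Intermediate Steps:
f(M, d) = -4 + 13*M (f(M, d) = -4 + M*13 = -4 + 13*M)
t = -2866070389/1336563600 (t = -244069*1/243600 - 219387*1/192035 = -34867/34800 - 219387/192035 = -2866070389/1336563600 ≈ -2.1444)
-298888/t + f(344, -422)/C(I(-12) - 1*10) = -298888/(-2866070389/1336563600) + (-4 + 13*344)/((-2*(-12) - 1*10)²) = -298888*(-1336563600/2866070389) + (-4 + 4472)/((24 - 10)²) = 399482821276800/2866070389 + 4468/(14²) = 399482821276800/2866070389 + 4468/196 = 399482821276800/2866070389 + 4468*(1/196) = 399482821276800/2866070389 + 1117/49 = 2796837091883959/20062492723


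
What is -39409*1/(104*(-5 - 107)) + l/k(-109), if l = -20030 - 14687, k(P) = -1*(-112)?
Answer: -3571159/11648 ≈ -306.59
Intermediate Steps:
k(P) = 112
l = -34717
-39409*1/(104*(-5 - 107)) + l/k(-109) = -39409*1/(104*(-5 - 107)) - 34717/112 = -39409/((-112*104)) - 34717*1/112 = -39409/(-11648) - 34717/112 = -39409*(-1/11648) - 34717/112 = 39409/11648 - 34717/112 = -3571159/11648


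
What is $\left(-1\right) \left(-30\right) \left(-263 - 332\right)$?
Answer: $-17850$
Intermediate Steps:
$\left(-1\right) \left(-30\right) \left(-263 - 332\right) = 30 \left(-595\right) = -17850$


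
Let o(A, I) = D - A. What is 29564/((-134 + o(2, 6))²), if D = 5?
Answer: 29564/17161 ≈ 1.7227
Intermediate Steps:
o(A, I) = 5 - A
29564/((-134 + o(2, 6))²) = 29564/((-134 + (5 - 1*2))²) = 29564/((-134 + (5 - 2))²) = 29564/((-134 + 3)²) = 29564/((-131)²) = 29564/17161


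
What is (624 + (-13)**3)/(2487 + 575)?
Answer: -1573/3062 ≈ -0.51372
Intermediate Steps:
(624 + (-13)**3)/(2487 + 575) = (624 - 2197)/3062 = -1573*1/3062 = -1573/3062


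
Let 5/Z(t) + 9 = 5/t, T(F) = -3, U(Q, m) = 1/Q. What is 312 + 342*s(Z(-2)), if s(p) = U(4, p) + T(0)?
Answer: -1257/2 ≈ -628.50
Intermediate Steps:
Z(t) = 5/(-9 + 5/t)
s(p) = -11/4 (s(p) = 1/4 - 3 = ¼ - 3 = -11/4)
312 + 342*s(Z(-2)) = 312 + 342*(-11/4) = 312 - 1881/2 = -1257/2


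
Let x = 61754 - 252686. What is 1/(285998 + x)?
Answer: 1/95066 ≈ 1.0519e-5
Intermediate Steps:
x = -190932
1/(285998 + x) = 1/(285998 - 190932) = 1/95066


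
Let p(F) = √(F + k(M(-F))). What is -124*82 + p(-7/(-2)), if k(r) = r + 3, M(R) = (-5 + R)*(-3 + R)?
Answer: -10168 + √247/2 ≈ -10160.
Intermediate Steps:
k(r) = 3 + r
p(F) = √(18 + F² + 9*F) (p(F) = √(F + (3 + (15 + (-F)² - (-8)*F))) = √(F + (3 + (15 + F² + 8*F))) = √(F + (18 + F² + 8*F)) = √(18 + F² + 9*F))
-124*82 + p(-7/(-2)) = -124*82 + √(18 + (-7/(-2))² + 9*(-7/(-2))) = -10168 + √(18 + (-7*(-½))² + 9*(-7*(-½))) = -10168 + √(18 + (7/2)² + 9*(7/2)) = -10168 + √(18 + 49/4 + 63/2) = -10168 + √(247/4) = -10168 + √247/2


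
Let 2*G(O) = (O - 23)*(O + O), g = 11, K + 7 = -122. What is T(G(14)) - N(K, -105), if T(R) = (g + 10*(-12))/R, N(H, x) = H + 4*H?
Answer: 81379/126 ≈ 645.87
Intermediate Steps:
K = -129 (K = -7 - 122 = -129)
G(O) = O*(-23 + O) (G(O) = ((O - 23)*(O + O))/2 = ((-23 + O)*(2*O))/2 = (2*O*(-23 + O))/2 = O*(-23 + O))
N(H, x) = 5*H
T(R) = -109/R (T(R) = (11 + 10*(-12))/R = (11 - 120)/R = -109/R)
T(G(14)) - N(K, -105) = -109*1/(14*(-23 + 14)) - 5*(-129) = -109/(14*(-9)) - 1*(-645) = -109/(-126) + 645 = -109*(-1/126) + 645 = 109/126 + 645 = 81379/126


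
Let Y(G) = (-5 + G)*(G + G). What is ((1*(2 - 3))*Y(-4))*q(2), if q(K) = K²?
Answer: -288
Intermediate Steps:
Y(G) = 2*G*(-5 + G) (Y(G) = (-5 + G)*(2*G) = 2*G*(-5 + G))
((1*(2 - 3))*Y(-4))*q(2) = ((1*(2 - 3))*(2*(-4)*(-5 - 4)))*2² = ((1*(-1))*(2*(-4)*(-9)))*4 = -1*72*4 = -72*4 = -288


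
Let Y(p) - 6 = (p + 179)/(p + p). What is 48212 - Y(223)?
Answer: 10749737/223 ≈ 48205.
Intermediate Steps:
Y(p) = 6 + (179 + p)/(2*p) (Y(p) = 6 + (p + 179)/(p + p) = 6 + (179 + p)/((2*p)) = 6 + (179 + p)*(1/(2*p)) = 6 + (179 + p)/(2*p))
48212 - Y(223) = 48212 - (179 + 13*223)/(2*223) = 48212 - (179 + 2899)/(2*223) = 48212 - 3078/(2*223) = 48212 - 1*1539/223 = 48212 - 1539/223 = 10749737/223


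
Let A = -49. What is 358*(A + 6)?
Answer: -15394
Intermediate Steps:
358*(A + 6) = 358*(-49 + 6) = 358*(-43) = -15394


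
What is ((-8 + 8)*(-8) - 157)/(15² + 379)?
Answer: -157/604 ≈ -0.25993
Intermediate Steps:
((-8 + 8)*(-8) - 157)/(15² + 379) = (0*(-8) - 157)/(225 + 379) = (0 - 157)/604 = -157*1/604 = -157/604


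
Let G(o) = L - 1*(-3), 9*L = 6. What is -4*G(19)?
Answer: -44/3 ≈ -14.667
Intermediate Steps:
L = ⅔ (L = (⅑)*6 = ⅔ ≈ 0.66667)
G(o) = 11/3 (G(o) = ⅔ - 1*(-3) = ⅔ + 3 = 11/3)
-4*G(19) = -4*11/3 = -44/3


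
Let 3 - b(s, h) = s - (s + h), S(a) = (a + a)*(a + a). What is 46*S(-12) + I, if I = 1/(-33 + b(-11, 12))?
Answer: 476927/18 ≈ 26496.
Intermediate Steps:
S(a) = 4*a**2 (S(a) = (2*a)*(2*a) = 4*a**2)
b(s, h) = 3 + h (b(s, h) = 3 - (s - (s + h)) = 3 - (s - (h + s)) = 3 - (s + (-h - s)) = 3 - (-1)*h = 3 + h)
I = -1/18 (I = 1/(-33 + (3 + 12)) = 1/(-33 + 15) = 1/(-18) = -1/18 ≈ -0.055556)
46*S(-12) + I = 46*(4*(-12)**2) - 1/18 = 46*(4*144) - 1/18 = 46*576 - 1/18 = 26496 - 1/18 = 476927/18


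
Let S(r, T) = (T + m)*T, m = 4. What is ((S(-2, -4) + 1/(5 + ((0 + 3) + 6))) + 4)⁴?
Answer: 10556001/38416 ≈ 274.78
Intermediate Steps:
S(r, T) = T*(4 + T) (S(r, T) = (T + 4)*T = (4 + T)*T = T*(4 + T))
((S(-2, -4) + 1/(5 + ((0 + 3) + 6))) + 4)⁴ = ((-4*(4 - 4) + 1/(5 + ((0 + 3) + 6))) + 4)⁴ = ((-4*0 + 1/(5 + (3 + 6))) + 4)⁴ = ((0 + 1/(5 + 9)) + 4)⁴ = ((0 + 1/14) + 4)⁴ = (1/14 + 4)⁴ = (57/14)⁴ = 10556001/38416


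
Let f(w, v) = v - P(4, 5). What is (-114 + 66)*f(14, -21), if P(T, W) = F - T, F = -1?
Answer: 768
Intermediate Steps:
P(T, W) = -1 - T
f(w, v) = 5 + v (f(w, v) = v - (-1 - 1*4) = v - (-1 - 4) = v - 1*(-5) = v + 5 = 5 + v)
(-114 + 66)*f(14, -21) = (-114 + 66)*(5 - 21) = -48*(-16) = 768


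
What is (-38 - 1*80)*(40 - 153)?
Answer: 13334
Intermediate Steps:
(-38 - 1*80)*(40 - 153) = (-38 - 80)*(-113) = -118*(-113) = 13334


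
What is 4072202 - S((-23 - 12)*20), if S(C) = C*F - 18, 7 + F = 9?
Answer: 4073620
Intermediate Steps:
F = 2 (F = -7 + 9 = 2)
S(C) = -18 + 2*C (S(C) = C*2 - 18 = 2*C - 18 = -18 + 2*C)
4072202 - S((-23 - 12)*20) = 4072202 - (-18 + 2*((-23 - 12)*20)) = 4072202 - (-18 + 2*(-35*20)) = 4072202 - (-18 + 2*(-700)) = 4072202 - (-18 - 1400) = 4072202 - 1*(-1418) = 4072202 + 1418 = 4073620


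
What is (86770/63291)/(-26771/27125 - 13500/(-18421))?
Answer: -43356333361250/8035494410481 ≈ -5.3956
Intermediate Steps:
(86770/63291)/(-26771/27125 - 13500/(-18421)) = (86770*(1/63291))/(-26771*1/27125 - 13500*(-1/18421)) = 86770/(63291*(-26771/27125 + 13500/18421)) = 86770/(63291*(-126961091/499669625)) = (86770/63291)*(-499669625/126961091) = -43356333361250/8035494410481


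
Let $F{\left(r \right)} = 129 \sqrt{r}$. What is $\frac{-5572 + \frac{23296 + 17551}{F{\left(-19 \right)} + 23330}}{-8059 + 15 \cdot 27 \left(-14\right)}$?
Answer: $\frac{3033586539678}{7476883129591} + \frac{5269263 i \sqrt{19}}{7476883129591} \approx 0.40573 + 3.0719 \cdot 10^{-6} i$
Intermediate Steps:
$\frac{-5572 + \frac{23296 + 17551}{F{\left(-19 \right)} + 23330}}{-8059 + 15 \cdot 27 \left(-14\right)} = \frac{-5572 + \frac{23296 + 17551}{129 \sqrt{-19} + 23330}}{-8059 + 15 \cdot 27 \left(-14\right)} = \frac{-5572 + \frac{40847}{129 i \sqrt{19} + 23330}}{-8059 + 405 \left(-14\right)} = \frac{-5572 + \frac{40847}{129 i \sqrt{19} + 23330}}{-8059 - 5670} = \frac{-5572 + \frac{40847}{23330 + 129 i \sqrt{19}}}{-13729} = \left(-5572 + \frac{40847}{23330 + 129 i \sqrt{19}}\right) \left(- \frac{1}{13729}\right) = \frac{5572}{13729} - \frac{40847}{13729 \left(23330 + 129 i \sqrt{19}\right)}$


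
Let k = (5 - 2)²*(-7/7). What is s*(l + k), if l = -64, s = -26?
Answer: 1898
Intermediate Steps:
k = -9 (k = 3²*(-7*⅐) = 9*(-1) = -9)
s*(l + k) = -26*(-64 - 9) = -26*(-73) = 1898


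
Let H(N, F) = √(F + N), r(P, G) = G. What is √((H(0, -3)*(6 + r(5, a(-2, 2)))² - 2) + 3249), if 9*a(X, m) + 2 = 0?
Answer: √(263007 + 2704*I*√3)/9 ≈ 56.985 + 0.50733*I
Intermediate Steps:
a(X, m) = -2/9 (a(X, m) = -2/9 + (⅑)*0 = -2/9 + 0 = -2/9)
√((H(0, -3)*(6 + r(5, a(-2, 2)))² - 2) + 3249) = √((√(-3 + 0)*(6 - 2/9)² - 2) + 3249) = √((√(-3)*(52/9)² - 2) + 3249) = √(((I*√3)*(2704/81) - 2) + 3249) = √((2704*I*√3/81 - 2) + 3249) = √((-2 + 2704*I*√3/81) + 3249) = √(3247 + 2704*I*√3/81)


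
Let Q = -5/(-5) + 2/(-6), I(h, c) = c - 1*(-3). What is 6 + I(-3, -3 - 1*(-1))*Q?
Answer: 20/3 ≈ 6.6667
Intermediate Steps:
I(h, c) = 3 + c (I(h, c) = c + 3 = 3 + c)
Q = 2/3 (Q = -5*(-1/5) + 2*(-1/6) = 1 - 1/3 = 2/3 ≈ 0.66667)
6 + I(-3, -3 - 1*(-1))*Q = 6 + (3 + (-3 - 1*(-1)))*(2/3) = 6 + (3 + (-3 + 1))*(2/3) = 6 + (3 - 2)*(2/3) = 6 + 1*(2/3) = 6 + 2/3 = 20/3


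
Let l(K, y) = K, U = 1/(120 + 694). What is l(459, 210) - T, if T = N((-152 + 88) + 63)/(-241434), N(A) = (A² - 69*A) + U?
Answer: 90206076665/196527276 ≈ 459.00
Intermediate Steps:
U = 1/814 ≈ 0.0012285
N(A) = 1/814 + A² - 69*A (N(A) = (A² - 69*A) + 1/814 = 1/814 + A² - 69*A)
T = -56981/196527276 (T = (1/814 + ((-152 + 88) + 63)² - 69*((-152 + 88) + 63))/(-241434) = (1/814 + (-64 + 63)² - 69*(-64 + 63))*(-1/241434) = (1/814 + (-1)² - 69*(-1))*(-1/241434) = (1/814 + 1 + 69)*(-1/241434) = (56981/814)*(-1/241434) = -56981/196527276 ≈ -0.00028994)
l(459, 210) - T = 459 - 1*(-56981/196527276) = 459 + 56981/196527276 = 90206076665/196527276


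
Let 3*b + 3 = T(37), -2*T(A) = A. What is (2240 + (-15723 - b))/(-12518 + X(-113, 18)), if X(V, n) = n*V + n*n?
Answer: 80855/85368 ≈ 0.94713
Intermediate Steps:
X(V, n) = n**2 + V*n (X(V, n) = V*n + n**2 = n**2 + V*n)
T(A) = -A/2
b = -43/6 (b = -1 + (-1/2*37)/3 = -1 + (1/3)*(-37/2) = -1 - 37/6 = -43/6 ≈ -7.1667)
(2240 + (-15723 - b))/(-12518 + X(-113, 18)) = (2240 + (-15723 - 1*(-43/6)))/(-12518 + 18*(-113 + 18)) = (2240 + (-15723 + 43/6))/(-12518 + 18*(-95)) = (2240 - 94295/6)/(-12518 - 1710) = -80855/6/(-14228) = -80855/6*(-1/14228) = 80855/85368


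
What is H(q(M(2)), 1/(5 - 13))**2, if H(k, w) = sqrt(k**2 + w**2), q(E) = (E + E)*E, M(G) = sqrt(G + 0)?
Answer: 1025/64 ≈ 16.016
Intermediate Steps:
M(G) = sqrt(G)
q(E) = 2*E**2 (q(E) = (2*E)*E = 2*E**2)
H(q(M(2)), 1/(5 - 13))**2 = (sqrt((2*(sqrt(2))**2)**2 + (1/(5 - 13))**2))**2 = (sqrt((2*2)**2 + (1/(-8))**2))**2 = (sqrt(4**2 + (-1/8)**2))**2 = (sqrt(16 + 1/64))**2 = (sqrt(1025/64))**2 = (5*sqrt(41)/8)**2 = 1025/64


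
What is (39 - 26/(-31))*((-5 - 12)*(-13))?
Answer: 272935/31 ≈ 8804.4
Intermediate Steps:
(39 - 26/(-31))*((-5 - 12)*(-13)) = (39 - 26*(-1/31))*(-17*(-13)) = (39 + 26/31)*221 = (1235/31)*221 = 272935/31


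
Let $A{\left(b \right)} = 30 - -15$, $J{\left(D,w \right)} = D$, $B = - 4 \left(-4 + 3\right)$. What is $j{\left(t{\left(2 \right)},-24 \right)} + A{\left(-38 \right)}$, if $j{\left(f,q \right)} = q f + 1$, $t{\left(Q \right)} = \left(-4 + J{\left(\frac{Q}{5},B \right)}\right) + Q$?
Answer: $\frac{422}{5} \approx 84.4$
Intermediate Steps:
$B = 4$ ($B = \left(-4\right) \left(-1\right) = 4$)
$t{\left(Q \right)} = -4 + \frac{6 Q}{5}$ ($t{\left(Q \right)} = \left(-4 + \frac{Q}{5}\right) + Q = -4 + \frac{6 Q}{5}$)
$j{\left(f,q \right)} = 1 + f q$ ($j{\left(f,q \right)} = f q + 1 = 1 + f q$)
$A{\left(b \right)} = 45$ ($A{\left(b \right)} = 30 + 15 = 45$)
$j{\left(t{\left(2 \right)},-24 \right)} + A{\left(-38 \right)} = \left(1 + \left(-4 + \frac{6}{5} \cdot 2\right) \left(-24\right)\right) + 45 = \left(1 + \left(-4 + \frac{12}{5}\right) \left(-24\right)\right) + 45 = \left(1 - - \frac{192}{5}\right) + 45 = \left(1 + \frac{192}{5}\right) + 45 = \frac{197}{5} + 45 = \frac{422}{5}$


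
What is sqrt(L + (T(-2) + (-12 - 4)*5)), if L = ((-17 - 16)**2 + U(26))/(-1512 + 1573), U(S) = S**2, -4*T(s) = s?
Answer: I*sqrt(752618)/122 ≈ 7.1109*I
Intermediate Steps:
T(s) = -s/4
L = 1765/61 (L = ((-17 - 16)**2 + 26**2)/(-1512 + 1573) = ((-33)**2 + 676)/61 = (1089 + 676)*(1/61) = 1765*(1/61) = 1765/61 ≈ 28.934)
sqrt(L + (T(-2) + (-12 - 4)*5)) = sqrt(1765/61 + (-1/4*(-2) + (-12 - 4)*5)) = sqrt(1765/61 + (1/2 - 16*5)) = sqrt(1765/61 + (1/2 - 80)) = sqrt(1765/61 - 159/2) = sqrt(-6169/122) = I*sqrt(752618)/122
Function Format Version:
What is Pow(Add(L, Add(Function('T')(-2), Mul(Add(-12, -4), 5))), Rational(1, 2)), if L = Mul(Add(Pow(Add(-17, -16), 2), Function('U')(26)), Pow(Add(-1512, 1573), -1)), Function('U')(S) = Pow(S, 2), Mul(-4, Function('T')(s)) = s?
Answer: Mul(Rational(1, 122), I, Pow(752618, Rational(1, 2))) ≈ Mul(7.1109, I)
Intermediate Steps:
Function('T')(s) = Mul(Rational(-1, 4), s)
L = Rational(1765, 61) (L = Mul(Add(Pow(Add(-17, -16), 2), Pow(26, 2)), Pow(Add(-1512, 1573), -1)) = Mul(Add(Pow(-33, 2), 676), Pow(61, -1)) = Mul(Add(1089, 676), Rational(1, 61)) = Mul(1765, Rational(1, 61)) = Rational(1765, 61) ≈ 28.934)
Pow(Add(L, Add(Function('T')(-2), Mul(Add(-12, -4), 5))), Rational(1, 2)) = Pow(Add(Rational(1765, 61), Add(Mul(Rational(-1, 4), -2), Mul(Add(-12, -4), 5))), Rational(1, 2)) = Pow(Add(Rational(1765, 61), Add(Rational(1, 2), Mul(-16, 5))), Rational(1, 2)) = Pow(Add(Rational(1765, 61), Add(Rational(1, 2), -80)), Rational(1, 2)) = Pow(Add(Rational(1765, 61), Rational(-159, 2)), Rational(1, 2)) = Pow(Rational(-6169, 122), Rational(1, 2)) = Mul(Rational(1, 122), I, Pow(752618, Rational(1, 2)))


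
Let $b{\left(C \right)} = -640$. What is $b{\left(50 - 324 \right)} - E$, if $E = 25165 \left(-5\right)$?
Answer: $125185$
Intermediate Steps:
$E = -125825$
$b{\left(50 - 324 \right)} - E = -640 - -125825 = -640 + 125825 = 125185$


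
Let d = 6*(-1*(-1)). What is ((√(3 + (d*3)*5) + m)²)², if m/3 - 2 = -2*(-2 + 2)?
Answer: (6 + √93)⁴ ≈ 59890.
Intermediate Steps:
d = 6 (d = 6*1 = 6)
m = 6 (m = 6 + 3*(-2*(-2 + 2)) = 6 + 3*(-2*0) = 6 + 3*0 = 6 + 0 = 6)
((√(3 + (d*3)*5) + m)²)² = ((√(3 + (6*3)*5) + 6)²)² = ((√(3 + 18*5) + 6)²)² = ((√(3 + 90) + 6)²)² = ((√93 + 6)²)² = ((6 + √93)²)² = (6 + √93)⁴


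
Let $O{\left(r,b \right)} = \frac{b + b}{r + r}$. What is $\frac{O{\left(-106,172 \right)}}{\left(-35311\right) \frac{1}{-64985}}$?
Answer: $- \frac{5588710}{1871483} \approx -2.9862$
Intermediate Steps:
$O{\left(r,b \right)} = \frac{b}{r}$ ($O{\left(r,b \right)} = \frac{2 b}{2 r} = 2 b \frac{1}{2 r} = \frac{b}{r}$)
$\frac{O{\left(-106,172 \right)}}{\left(-35311\right) \frac{1}{-64985}} = \frac{172 \frac{1}{-106}}{\left(-35311\right) \frac{1}{-64985}} = \frac{172 \left(- \frac{1}{106}\right)}{\left(-35311\right) \left(- \frac{1}{64985}\right)} = - \frac{86}{53 \cdot \frac{35311}{64985}} = \left(- \frac{86}{53}\right) \frac{64985}{35311} = - \frac{5588710}{1871483}$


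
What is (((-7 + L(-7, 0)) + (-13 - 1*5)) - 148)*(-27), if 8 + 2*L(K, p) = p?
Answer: 4779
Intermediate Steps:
L(K, p) = -4 + p/2
(((-7 + L(-7, 0)) + (-13 - 1*5)) - 148)*(-27) = (((-7 + (-4 + (1/2)*0)) + (-13 - 1*5)) - 148)*(-27) = (((-7 + (-4 + 0)) + (-13 - 5)) - 148)*(-27) = (((-7 - 4) - 18) - 148)*(-27) = ((-11 - 18) - 148)*(-27) = (-29 - 148)*(-27) = -177*(-27) = 4779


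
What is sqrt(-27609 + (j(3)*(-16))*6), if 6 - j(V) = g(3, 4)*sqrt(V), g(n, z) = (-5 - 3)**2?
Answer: sqrt(-28185 + 6144*sqrt(3)) ≈ 132.45*I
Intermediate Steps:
g(n, z) = 64 (g(n, z) = (-8)**2 = 64)
j(V) = 6 - 64*sqrt(V)
sqrt(-27609 + (j(3)*(-16))*6) = sqrt(-27609 + ((6 - 64*sqrt(3))*(-16))*6) = sqrt(-27609 + (-96 + 1024*sqrt(3))*6) = sqrt(-27609 + (-576 + 6144*sqrt(3))) = sqrt(-28185 + 6144*sqrt(3))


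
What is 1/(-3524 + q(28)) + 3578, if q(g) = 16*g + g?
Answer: 10905743/3048 ≈ 3578.0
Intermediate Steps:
q(g) = 17*g
1/(-3524 + q(28)) + 3578 = 1/(-3524 + 17*28) + 3578 = 1/(-3524 + 476) + 3578 = 1/(-3048) + 3578 = -1/3048 + 3578 = 10905743/3048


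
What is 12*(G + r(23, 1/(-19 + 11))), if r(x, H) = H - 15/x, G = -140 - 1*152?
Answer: -161613/46 ≈ -3513.3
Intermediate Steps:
G = -292 (G = -140 - 152 = -292)
12*(G + r(23, 1/(-19 + 11))) = 12*(-292 + (1/(-19 + 11) - 15/23)) = 12*(-292 + (1/(-8) - 15*1/23)) = 12*(-292 + (-⅛ - 15/23)) = 12*(-292 - 143/184) = 12*(-53871/184) = -161613/46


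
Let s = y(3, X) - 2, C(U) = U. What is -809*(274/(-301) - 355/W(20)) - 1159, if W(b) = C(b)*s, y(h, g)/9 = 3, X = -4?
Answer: 4569839/30100 ≈ 151.82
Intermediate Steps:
y(h, g) = 27 (y(h, g) = 9*3 = 27)
s = 25 (s = 27 - 2 = 25)
W(b) = 25*b (W(b) = b*25 = 25*b)
-809*(274/(-301) - 355/W(20)) - 1159 = -809*(274/(-301) - 355/(25*20)) - 1159 = -809*(274*(-1/301) - 355/500) - 1159 = -809*(-274/301 - 355*1/500) - 1159 = -809*(-274/301 - 71/100) - 1159 = -809*(-48771/30100) - 1159 = 39455739/30100 - 1159 = 4569839/30100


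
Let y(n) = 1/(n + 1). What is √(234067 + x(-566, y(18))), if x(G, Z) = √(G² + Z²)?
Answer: √(84498187 + 19*√115648517)/19 ≈ 484.39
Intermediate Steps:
y(n) = 1/(1 + n)
√(234067 + x(-566, y(18))) = √(234067 + √((-566)² + (1/(1 + 18))²)) = √(234067 + √(320356 + (1/19)²)) = √(234067 + √(320356 + 1/361)) = √(234067 + √(115648517/361)) = √(234067 + √115648517/19)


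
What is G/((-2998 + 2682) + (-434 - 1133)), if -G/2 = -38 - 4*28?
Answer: -300/1883 ≈ -0.15932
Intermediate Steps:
G = 300 (G = -2*(-38 - 4*28) = -2*(-38 - 112) = -2*(-150) = 300)
G/((-2998 + 2682) + (-434 - 1133)) = 300/((-2998 + 2682) + (-434 - 1133)) = 300/(-316 - 1567) = 300/(-1883) = 300*(-1/1883) = -300/1883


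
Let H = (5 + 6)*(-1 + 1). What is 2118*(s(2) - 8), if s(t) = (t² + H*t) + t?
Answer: -4236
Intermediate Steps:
H = 0 (H = 11*0 = 0)
s(t) = t + t² (s(t) = (t² + 0*t) + t = (t² + 0) + t = t² + t = t + t²)
2118*(s(2) - 8) = 2118*(2*(1 + 2) - 8) = 2118*(2*3 - 8) = 2118*(6 - 8) = 2118*(-2) = -4236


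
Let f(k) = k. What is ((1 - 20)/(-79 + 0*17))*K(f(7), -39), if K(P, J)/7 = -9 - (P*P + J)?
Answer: -2527/79 ≈ -31.987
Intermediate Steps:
K(P, J) = -63 - 7*J - 7*P² (K(P, J) = 7*(-9 - (P*P + J)) = 7*(-9 - (P² + J)) = 7*(-9 - (J + P²)) = 7*(-9 + (-J - P²)) = 7*(-9 - J - P²) = -63 - 7*J - 7*P²)
((1 - 20)/(-79 + 0*17))*K(f(7), -39) = ((1 - 20)/(-79 + 0*17))*(-63 - 7*(-39) - 7*7²) = (-19/(-79 + 0))*(-63 + 273 - 7*49) = (-19/(-79))*(-63 + 273 - 343) = -19*(-1/79)*(-133) = (19/79)*(-133) = -2527/79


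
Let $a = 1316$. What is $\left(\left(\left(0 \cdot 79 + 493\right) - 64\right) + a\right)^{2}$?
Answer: $3045025$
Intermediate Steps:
$\left(\left(\left(0 \cdot 79 + 493\right) - 64\right) + a\right)^{2} = \left(\left(\left(0 \cdot 79 + 493\right) - 64\right) + 1316\right)^{2} = \left(\left(\left(0 + 493\right) - 64\right) + 1316\right)^{2} = \left(\left(493 - 64\right) + 1316\right)^{2} = \left(429 + 1316\right)^{2} = 1745^{2} = 3045025$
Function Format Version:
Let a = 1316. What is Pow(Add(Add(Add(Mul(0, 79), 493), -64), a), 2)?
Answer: 3045025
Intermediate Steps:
Pow(Add(Add(Add(Mul(0, 79), 493), -64), a), 2) = Pow(Add(Add(Add(Mul(0, 79), 493), -64), 1316), 2) = Pow(Add(Add(Add(0, 493), -64), 1316), 2) = Pow(Add(Add(493, -64), 1316), 2) = Pow(Add(429, 1316), 2) = Pow(1745, 2) = 3045025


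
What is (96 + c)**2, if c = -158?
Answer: 3844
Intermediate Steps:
(96 + c)**2 = (96 - 158)**2 = (-62)**2 = 3844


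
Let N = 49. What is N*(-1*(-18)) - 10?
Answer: 872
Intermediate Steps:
N*(-1*(-18)) - 10 = 49*(-1*(-18)) - 10 = 49*18 - 10 = 882 - 10 = 872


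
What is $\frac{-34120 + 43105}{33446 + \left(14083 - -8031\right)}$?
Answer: $\frac{599}{3704} \approx 0.16172$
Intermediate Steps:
$\frac{-34120 + 43105}{33446 + \left(14083 - -8031\right)} = \frac{8985}{33446 + \left(14083 + 8031\right)} = \frac{8985}{33446 + 22114} = \frac{8985}{55560} = 8985 \cdot \frac{1}{55560} = \frac{599}{3704}$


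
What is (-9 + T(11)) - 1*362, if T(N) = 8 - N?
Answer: -374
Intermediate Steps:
(-9 + T(11)) - 1*362 = (-9 + (8 - 1*11)) - 1*362 = (-9 + (8 - 11)) - 362 = (-9 - 3) - 362 = -12 - 362 = -374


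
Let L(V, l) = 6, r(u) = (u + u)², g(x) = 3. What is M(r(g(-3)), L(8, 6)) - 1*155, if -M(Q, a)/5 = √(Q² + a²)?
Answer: -155 - 30*√37 ≈ -337.48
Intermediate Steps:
r(u) = 4*u² (r(u) = (2*u)² = 4*u²)
M(Q, a) = -5*√(Q² + a²)
M(r(g(-3)), L(8, 6)) - 1*155 = -5*√((4*3²)² + 6²) - 1*155 = -5*√((4*9)² + 36) - 155 = -5*√(36² + 36) - 155 = -5*√(1296 + 36) - 155 = -30*√37 - 155 = -155 - 30*√37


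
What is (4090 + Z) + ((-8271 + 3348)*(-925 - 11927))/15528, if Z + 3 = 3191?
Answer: 14690265/1294 ≈ 11353.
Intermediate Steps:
Z = 3188 (Z = -3 + 3191 = 3188)
(4090 + Z) + ((-8271 + 3348)*(-925 - 11927))/15528 = (4090 + 3188) + ((-8271 + 3348)*(-925 - 11927))/15528 = 7278 - 4923*(-12852)*(1/15528) = 7278 + 63270396*(1/15528) = 7278 + 5272533/1294 = 14690265/1294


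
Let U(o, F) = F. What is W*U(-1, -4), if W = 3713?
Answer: -14852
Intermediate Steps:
W*U(-1, -4) = 3713*(-4) = -14852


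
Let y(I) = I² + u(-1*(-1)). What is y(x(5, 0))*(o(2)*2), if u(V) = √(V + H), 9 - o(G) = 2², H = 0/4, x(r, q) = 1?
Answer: 20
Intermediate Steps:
H = 0 (H = 0*(¼) = 0)
o(G) = 5 (o(G) = 9 - 1*2² = 9 - 1*4 = 9 - 4 = 5)
u(V) = √V (u(V) = √(V + 0) = √V)
y(I) = 1 + I² (y(I) = I² + √(-1*(-1)) = I² + √1 = I² + 1 = 1 + I²)
y(x(5, 0))*(o(2)*2) = (1 + 1²)*(5*2) = (1 + 1)*10 = 2*10 = 20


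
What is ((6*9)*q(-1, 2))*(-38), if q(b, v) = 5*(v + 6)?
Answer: -82080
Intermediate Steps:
q(b, v) = 30 + 5*v (q(b, v) = 5*(6 + v) = 30 + 5*v)
((6*9)*q(-1, 2))*(-38) = ((6*9)*(30 + 5*2))*(-38) = (54*(30 + 10))*(-38) = (54*40)*(-38) = 2160*(-38) = -82080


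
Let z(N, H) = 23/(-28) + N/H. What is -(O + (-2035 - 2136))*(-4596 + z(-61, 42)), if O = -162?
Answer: -239091845/12 ≈ -1.9924e+7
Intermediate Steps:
z(N, H) = -23/28 + N/H (z(N, H) = 23*(-1/28) + N/H = -23/28 + N/H)
-(O + (-2035 - 2136))*(-4596 + z(-61, 42)) = -(-162 + (-2035 - 2136))*(-4596 + (-23/28 - 61/42)) = -(-162 - 4171)*(-4596 + (-23/28 - 61*1/42)) = -(-4333)*(-4596 + (-23/28 - 61/42)) = -(-4333)*(-4596 - 191/84) = -(-4333)*(-386255)/84 = -1*239091845/12 = -239091845/12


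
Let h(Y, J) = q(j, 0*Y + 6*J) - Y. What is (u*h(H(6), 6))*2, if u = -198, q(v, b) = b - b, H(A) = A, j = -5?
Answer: 2376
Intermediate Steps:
q(v, b) = 0
h(Y, J) = -Y (h(Y, J) = 0 - Y = -Y)
(u*h(H(6), 6))*2 = -(-198)*6*2 = -198*(-6)*2 = 1188*2 = 2376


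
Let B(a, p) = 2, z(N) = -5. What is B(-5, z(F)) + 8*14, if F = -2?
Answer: 114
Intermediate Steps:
B(-5, z(F)) + 8*14 = 2 + 8*14 = 2 + 112 = 114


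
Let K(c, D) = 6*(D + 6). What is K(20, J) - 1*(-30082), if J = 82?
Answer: 30610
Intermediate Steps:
K(c, D) = 36 + 6*D (K(c, D) = 6*(6 + D) = 36 + 6*D)
K(20, J) - 1*(-30082) = (36 + 6*82) - 1*(-30082) = (36 + 492) + 30082 = 528 + 30082 = 30610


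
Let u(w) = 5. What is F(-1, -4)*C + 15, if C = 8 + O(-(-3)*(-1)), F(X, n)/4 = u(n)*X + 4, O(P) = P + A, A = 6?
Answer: -29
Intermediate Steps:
O(P) = 6 + P (O(P) = P + 6 = 6 + P)
F(X, n) = 16 + 20*X (F(X, n) = 4*(5*X + 4) = 4*(4 + 5*X) = 16 + 20*X)
C = 11 (C = 8 + (6 - (-3)*(-1)) = 8 + (6 - 1*3) = 8 + (6 - 3) = 8 + 3 = 11)
F(-1, -4)*C + 15 = (16 + 20*(-1))*11 + 15 = (16 - 20)*11 + 15 = -4*11 + 15 = -44 + 15 = -29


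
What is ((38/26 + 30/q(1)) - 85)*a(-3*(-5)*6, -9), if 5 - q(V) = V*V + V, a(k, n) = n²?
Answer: -77436/13 ≈ -5956.6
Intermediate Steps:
q(V) = 5 - V - V² (q(V) = 5 - (V*V + V) = 5 - (V² + V) = 5 - (V + V²) = 5 + (-V - V²) = 5 - V - V²)
((38/26 + 30/q(1)) - 85)*a(-3*(-5)*6, -9) = ((38/26 + 30/(5 - 1*1 - 1*1²)) - 85)*(-9)² = ((38*(1/26) + 30/(5 - 1 - 1*1)) - 85)*81 = ((19/13 + 30/(5 - 1 - 1)) - 85)*81 = ((19/13 + 30/3) - 85)*81 = ((19/13 + 30*(⅓)) - 85)*81 = ((19/13 + 10) - 85)*81 = (149/13 - 85)*81 = -956/13*81 = -77436/13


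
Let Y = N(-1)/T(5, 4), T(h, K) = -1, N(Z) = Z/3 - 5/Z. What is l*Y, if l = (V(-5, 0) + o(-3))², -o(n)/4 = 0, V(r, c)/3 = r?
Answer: -1050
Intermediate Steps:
V(r, c) = 3*r
N(Z) = -5/Z + Z/3 (N(Z) = Z*(⅓) - 5/Z = Z/3 - 5/Z = -5/Z + Z/3)
o(n) = 0 (o(n) = -4*0 = 0)
l = 225 (l = (3*(-5) + 0)² = (-15 + 0)² = (-15)² = 225)
Y = -14/3 (Y = (-5/(-1) + (⅓)*(-1))/(-1) = (-5*(-1) - ⅓)*(-1) = (5 - ⅓)*(-1) = (14/3)*(-1) = -14/3 ≈ -4.6667)
l*Y = 225*(-14/3) = -1050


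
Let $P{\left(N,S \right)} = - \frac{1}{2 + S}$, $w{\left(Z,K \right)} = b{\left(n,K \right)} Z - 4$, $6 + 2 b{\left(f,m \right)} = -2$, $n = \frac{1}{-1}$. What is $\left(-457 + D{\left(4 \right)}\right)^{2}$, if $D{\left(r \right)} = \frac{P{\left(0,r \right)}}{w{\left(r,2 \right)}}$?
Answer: $\frac{3007315921}{14400} \approx 2.0884 \cdot 10^{5}$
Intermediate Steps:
$n = -1$
$b{\left(f,m \right)} = -4$ ($b{\left(f,m \right)} = -3 + \frac{1}{2} \left(-2\right) = -3 - 1 = -4$)
$w{\left(Z,K \right)} = -4 - 4 Z$ ($w{\left(Z,K \right)} = - 4 Z - 4 = -4 - 4 Z$)
$D{\left(r \right)} = - \frac{1}{\left(-4 - 4 r\right) \left(2 + r\right)}$ ($D{\left(r \right)} = \frac{\left(-1\right) \frac{1}{2 + r}}{-4 - 4 r} = - \frac{1}{\left(-4 - 4 r\right) \left(2 + r\right)}$)
$\left(-457 + D{\left(4 \right)}\right)^{2} = \left(-457 + \frac{1}{4 \left(2 + 4^{2} + 3 \cdot 4\right)}\right)^{2} = \left(-457 + \frac{1}{4 \left(2 + 16 + 12\right)}\right)^{2} = \left(-457 + \frac{1}{4 \cdot 30}\right)^{2} = \left(-457 + \frac{1}{4} \cdot \frac{1}{30}\right)^{2} = \left(-457 + \frac{1}{120}\right)^{2} = \left(- \frac{54839}{120}\right)^{2} = \frac{3007315921}{14400}$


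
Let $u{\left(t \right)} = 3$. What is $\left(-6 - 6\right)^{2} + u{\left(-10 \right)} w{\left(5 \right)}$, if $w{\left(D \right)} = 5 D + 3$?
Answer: $228$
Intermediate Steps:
$w{\left(D \right)} = 3 + 5 D$
$\left(-6 - 6\right)^{2} + u{\left(-10 \right)} w{\left(5 \right)} = \left(-6 - 6\right)^{2} + 3 \left(3 + 5 \cdot 5\right) = \left(-12\right)^{2} + 3 \left(3 + 25\right) = 144 + 3 \cdot 28 = 144 + 84 = 228$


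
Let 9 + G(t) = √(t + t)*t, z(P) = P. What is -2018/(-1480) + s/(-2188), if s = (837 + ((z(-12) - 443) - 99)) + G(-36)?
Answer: 501233/404780 + 54*I*√2/547 ≈ 1.2383 + 0.13961*I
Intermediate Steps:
G(t) = -9 + √2*t^(3/2) (G(t) = -9 + √(t + t)*t = -9 + √(2*t)*t = -9 + (√2*√t)*t = -9 + √2*t^(3/2))
s = 274 - 216*I*√2 (s = (837 + ((-12 - 443) - 99)) + (-9 + √2*(-36)^(3/2)) = (837 + (-455 - 99)) + (-9 + √2*(-216*I)) = (837 - 554) + (-9 - 216*I*√2) = 283 + (-9 - 216*I*√2) = 274 - 216*I*√2 ≈ 274.0 - 305.47*I)
-2018/(-1480) + s/(-2188) = -2018/(-1480) + (274 - 216*I*√2)/(-2188) = -2018*(-1/1480) + (274 - 216*I*√2)*(-1/2188) = 1009/740 + (-137/1094 + 54*I*√2/547) = 501233/404780 + 54*I*√2/547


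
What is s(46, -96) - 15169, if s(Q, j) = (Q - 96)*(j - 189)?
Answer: -919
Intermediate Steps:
s(Q, j) = (-189 + j)*(-96 + Q) (s(Q, j) = (-96 + Q)*(-189 + j) = (-189 + j)*(-96 + Q))
s(46, -96) - 15169 = (18144 - 189*46 - 96*(-96) + 46*(-96)) - 15169 = (18144 - 8694 + 9216 - 4416) - 15169 = 14250 - 15169 = -919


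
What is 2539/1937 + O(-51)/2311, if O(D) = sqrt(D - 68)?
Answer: 2539/1937 + I*sqrt(119)/2311 ≈ 1.3108 + 0.0047203*I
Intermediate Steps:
O(D) = sqrt(-68 + D)
2539/1937 + O(-51)/2311 = 2539/1937 + sqrt(-68 - 51)/2311 = 2539*(1/1937) + sqrt(-119)*(1/2311) = 2539/1937 + (I*sqrt(119))*(1/2311) = 2539/1937 + I*sqrt(119)/2311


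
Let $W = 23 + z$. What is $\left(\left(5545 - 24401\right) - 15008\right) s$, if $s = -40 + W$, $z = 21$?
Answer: $-135456$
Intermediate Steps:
$W = 44$ ($W = 23 + 21 = 44$)
$s = 4$ ($s = -40 + 44 = 4$)
$\left(\left(5545 - 24401\right) - 15008\right) s = \left(\left(5545 - 24401\right) - 15008\right) 4 = \left(-18856 - 15008\right) 4 = \left(-33864\right) 4 = -135456$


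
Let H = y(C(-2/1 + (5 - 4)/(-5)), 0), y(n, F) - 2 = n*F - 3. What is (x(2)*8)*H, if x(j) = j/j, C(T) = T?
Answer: -8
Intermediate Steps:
y(n, F) = -1 + F*n (y(n, F) = 2 + (n*F - 3) = 2 + (F*n - 3) = 2 + (-3 + F*n) = -1 + F*n)
H = -1 (H = -1 + 0*(-2/1 + (5 - 4)/(-5)) = -1 + 0*(-2*1 + 1*(-⅕)) = -1 + 0*(-2 - ⅕) = -1 + 0*(-11/5) = -1 + 0 = -1)
x(j) = 1
(x(2)*8)*H = (1*8)*(-1) = 8*(-1) = -8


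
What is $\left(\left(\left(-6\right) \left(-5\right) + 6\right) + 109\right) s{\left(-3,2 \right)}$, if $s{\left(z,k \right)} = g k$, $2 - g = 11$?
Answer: $-2610$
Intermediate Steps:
$g = -9$ ($g = 2 - 11 = -9$)
$s{\left(z,k \right)} = - 9 k$
$\left(\left(\left(-6\right) \left(-5\right) + 6\right) + 109\right) s{\left(-3,2 \right)} = \left(\left(\left(-6\right) \left(-5\right) + 6\right) + 109\right) \left(\left(-9\right) 2\right) = \left(\left(30 + 6\right) + 109\right) \left(-18\right) = \left(36 + 109\right) \left(-18\right) = 145 \left(-18\right) = -2610$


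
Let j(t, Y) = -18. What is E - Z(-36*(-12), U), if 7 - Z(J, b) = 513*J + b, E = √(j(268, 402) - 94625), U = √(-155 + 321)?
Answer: 221609 + √166 + I*√94643 ≈ 2.2162e+5 + 307.64*I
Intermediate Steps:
U = √166 ≈ 12.884
E = I*√94643 (E = √(-18 - 94625) = √(-94643) = I*√94643 ≈ 307.64*I)
Z(J, b) = 7 - b - 513*J (Z(J, b) = 7 - (513*J + b) = 7 - (b + 513*J) = 7 + (-b - 513*J) = 7 - b - 513*J)
E - Z(-36*(-12), U) = I*√94643 - (7 - √166 - (-18468)*(-12)) = I*√94643 - (7 - √166 - 513*432) = I*√94643 - (7 - √166 - 221616) = I*√94643 - (-221609 - √166) = I*√94643 + (221609 + √166) = 221609 + √166 + I*√94643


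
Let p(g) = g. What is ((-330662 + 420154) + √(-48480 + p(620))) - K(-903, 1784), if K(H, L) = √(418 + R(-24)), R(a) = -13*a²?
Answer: 89492 - I*√7070 + 2*I*√11965 ≈ 89492.0 + 134.69*I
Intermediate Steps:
K(H, L) = I*√7070 (K(H, L) = √(418 - 13*(-24)²) = √(418 - 13*576) = √(418 - 7488) = √(-7070) = I*√7070)
((-330662 + 420154) + √(-48480 + p(620))) - K(-903, 1784) = ((-330662 + 420154) + √(-48480 + 620)) - I*√7070 = (89492 + √(-47860)) - I*√7070 = (89492 + 2*I*√11965) - I*√7070 = 89492 - I*√7070 + 2*I*√11965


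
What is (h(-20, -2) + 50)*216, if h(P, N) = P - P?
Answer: 10800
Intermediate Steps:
h(P, N) = 0
(h(-20, -2) + 50)*216 = (0 + 50)*216 = 50*216 = 10800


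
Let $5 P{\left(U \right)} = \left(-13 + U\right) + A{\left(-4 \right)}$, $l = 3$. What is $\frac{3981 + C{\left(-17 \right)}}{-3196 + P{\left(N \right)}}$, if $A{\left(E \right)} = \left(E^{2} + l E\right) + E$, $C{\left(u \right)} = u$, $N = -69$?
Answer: $- \frac{9910}{8031} \approx -1.234$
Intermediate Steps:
$A{\left(E \right)} = E^{2} + 4 E$ ($A{\left(E \right)} = \left(E^{2} + 3 E\right) + E = E^{2} + 4 E$)
$P{\left(U \right)} = - \frac{13}{5} + \frac{U}{5}$ ($P{\left(U \right)} = \frac{\left(-13 + U\right) - 4 \left(4 - 4\right)}{5} = \frac{\left(-13 + U\right) - 0}{5} = \frac{\left(-13 + U\right) + 0}{5} = \frac{-13 + U}{5} = - \frac{13}{5} + \frac{U}{5}$)
$\frac{3981 + C{\left(-17 \right)}}{-3196 + P{\left(N \right)}} = \frac{3981 - 17}{-3196 + \left(- \frac{13}{5} + \frac{1}{5} \left(-69\right)\right)} = \frac{3964}{-3196 - \frac{82}{5}} = \frac{3964}{- \frac{16062}{5}} = 3964 \left(- \frac{5}{16062}\right) = - \frac{9910}{8031}$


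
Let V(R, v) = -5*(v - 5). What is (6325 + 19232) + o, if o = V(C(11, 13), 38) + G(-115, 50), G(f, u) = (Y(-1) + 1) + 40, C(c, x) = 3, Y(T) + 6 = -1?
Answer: 25426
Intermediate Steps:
Y(T) = -7 (Y(T) = -6 - 1 = -7)
V(R, v) = 25 - 5*v (V(R, v) = -5*(-5 + v) = 25 - 5*v)
G(f, u) = 34 (G(f, u) = (-7 + 1) + 40 = -6 + 40 = 34)
o = -131 (o = (25 - 5*38) + 34 = (25 - 190) + 34 = -165 + 34 = -131)
(6325 + 19232) + o = (6325 + 19232) - 131 = 25557 - 131 = 25426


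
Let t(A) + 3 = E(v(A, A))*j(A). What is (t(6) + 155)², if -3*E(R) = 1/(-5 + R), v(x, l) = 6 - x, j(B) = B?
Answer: 580644/25 ≈ 23226.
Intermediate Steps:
E(R) = -1/(3*(-5 + R))
t(A) = -3 - A/(3 - 3*A) (t(A) = -3 + (-1/(-15 + 3*(6 - A)))*A = -3 + (-1/(-15 + (18 - 3*A)))*A = -3 + (-1/(3 - 3*A))*A = -3 - A/(3 - 3*A))
(t(6) + 155)² = ((9 - 8*6)/(3*(-1 + 6)) + 155)² = ((⅓)*(9 - 48)/5 + 155)² = ((⅓)*(⅕)*(-39) + 155)² = (-13/5 + 155)² = (762/5)² = 580644/25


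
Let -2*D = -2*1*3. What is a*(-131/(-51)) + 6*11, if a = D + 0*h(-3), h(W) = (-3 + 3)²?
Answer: 1253/17 ≈ 73.706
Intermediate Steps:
h(W) = 0 (h(W) = 0² = 0)
D = 3 (D = -(-2*1)*3/2 = -(-1)*3 = -½*(-6) = 3)
a = 3 (a = 3 + 0*0 = 3 + 0 = 3)
a*(-131/(-51)) + 6*11 = 3*(-131/(-51)) + 6*11 = 3*(-131*(-1/51)) + 66 = 3*(131/51) + 66 = 131/17 + 66 = 1253/17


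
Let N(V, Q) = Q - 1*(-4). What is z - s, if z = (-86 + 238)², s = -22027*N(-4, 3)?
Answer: 177293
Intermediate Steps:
N(V, Q) = 4 + Q (N(V, Q) = Q + 4 = 4 + Q)
s = -154189 (s = -22027*(4 + 3) = -22027*7 = -154189)
z = 23104 (z = 152² = 23104)
z - s = 23104 - 1*(-154189) = 23104 + 154189 = 177293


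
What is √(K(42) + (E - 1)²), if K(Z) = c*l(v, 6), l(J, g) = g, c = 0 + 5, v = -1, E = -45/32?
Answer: √36649/32 ≈ 5.9825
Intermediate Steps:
E = -45/32 (E = -45*1/32 = -45/32 ≈ -1.4063)
c = 5
K(Z) = 30 (K(Z) = 5*6 = 30)
√(K(42) + (E - 1)²) = √(30 + (-45/32 - 1)²) = √(30 + (-77/32)²) = √(30 + 5929/1024) = √(36649/1024) = √36649/32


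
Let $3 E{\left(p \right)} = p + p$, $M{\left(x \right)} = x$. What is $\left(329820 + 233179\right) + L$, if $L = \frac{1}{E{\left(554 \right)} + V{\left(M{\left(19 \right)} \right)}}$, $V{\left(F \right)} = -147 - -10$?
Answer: $\frac{392410306}{697} \approx 5.63 \cdot 10^{5}$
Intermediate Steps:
$V{\left(F \right)} = -137$ ($V{\left(F \right)} = -147 + 10 = -137$)
$E{\left(p \right)} = \frac{2 p}{3}$ ($E{\left(p \right)} = \frac{p + p}{3} = \frac{2 p}{3}$)
$L = \frac{3}{697}$ ($L = \frac{1}{\frac{2}{3} \cdot 554 - 137} = \frac{1}{\frac{1108}{3} - 137} = \frac{1}{\frac{697}{3}} = \frac{3}{697} \approx 0.0043042$)
$\left(329820 + 233179\right) + L = \left(329820 + 233179\right) + \frac{3}{697} = 562999 + \frac{3}{697} = \frac{392410306}{697}$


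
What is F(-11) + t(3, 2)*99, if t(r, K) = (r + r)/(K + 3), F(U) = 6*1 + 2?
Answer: 634/5 ≈ 126.80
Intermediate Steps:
F(U) = 8 (F(U) = 6 + 2 = 8)
t(r, K) = 2*r/(3 + K) (t(r, K) = (2*r)/(3 + K) = 2*r/(3 + K))
F(-11) + t(3, 2)*99 = 8 + (2*3/(3 + 2))*99 = 8 + (2*3/5)*99 = 8 + (2*3*(⅕))*99 = 8 + (6/5)*99 = 8 + 594/5 = 634/5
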